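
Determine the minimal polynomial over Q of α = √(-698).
m_α(x) = x^2 + 698

α satisfies α^2 + 698 = 0, so x^2 + 698 annihilates α. Since d = -698 is squarefree and ≠ 1, it is not a perfect square in Q, so x^2 + 698 has no rational root and is therefore irreducible over Q (a degree-2 polynomial over a field is irreducible iff it has no root). Hence m_α(x) = x^2 + 698.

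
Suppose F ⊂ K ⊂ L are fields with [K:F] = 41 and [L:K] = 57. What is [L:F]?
[L:F] = 2337

The tower law says that for any tower of field extensions F ⊂ K ⊂ L with finite degrees, [L:F] = [L:K] · [K:F]. Here this gives [L:F] = 57 · 41 = 2337.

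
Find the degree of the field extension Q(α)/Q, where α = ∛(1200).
[Q(α):Q] = 3

The minimal polynomial of α is x^3 - 1200, irreducible over Q since 1200 is not a perfect cube (so x^3 - 1200 has no rational root). Hence [Q(α):Q] = deg(m_α) = 3.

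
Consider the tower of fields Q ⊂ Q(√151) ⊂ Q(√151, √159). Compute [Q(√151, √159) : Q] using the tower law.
[Q(√151, √159) : Q] = 4

[Q(√151):Q] = 2 (min poly x^2 - 151, irreducible since 151 is squarefree > 1). For the top step, suppose √159 ∈ Q(√151), say √159 = c + d√151 with c, d ∈ Q. Squaring: 159 = c^2 + 151d^2 + 2cd√151. Since √151 ∉ Q this forces 2cd = 0. If d = 0 then √159 = c ∈ Q, contradicting 159 squarefree > 1. If c = 0 then 159 = 151d^2, so 151·159 = (151d)^2 is a perfect square in Q — but 151·159 = 24009 is not a perfect square (since 151 and 159 are distinct squarefree integers). Contradiction. Hence √159 ∉ Q(√151), so x^2 - 159 stays irreducible over Q(√151) and [Q(√151, √159) : Q(√151)] = 2. By the tower law, [Q(√151, √159) : Q] = 2 · 2 = 4.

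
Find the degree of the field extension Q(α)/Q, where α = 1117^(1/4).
[Q(α):Q] = 4

α is a root of x^4 - 1117. By Eisenstein's criterion at the prime p = 1117 (which divides the constant term 1117 but p^2 = 1247689 does not, since 1117 is squarefree), x^4 - 1117 is irreducible over Q. Hence [Q(α):Q] = 4.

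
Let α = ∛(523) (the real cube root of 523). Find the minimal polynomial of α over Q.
m_α(x) = x^3 - 523

α satisfies α^3 = 523, so x^3 - 523 annihilates α. By the rational root test, a rational root p/q (in lowest terms) of x^3 - 523 would satisfy p^3 = 523 q^3, forcing q = 1 and p^3 = 523; but 523 is not a perfect cube, contradiction. A monic cubic over Q with no rational root is irreducible (any nontrivial factorization would include a linear factor). Hence x^3 - 523 is the minimal polynomial of α, and in particular [Q(α):Q] = 3.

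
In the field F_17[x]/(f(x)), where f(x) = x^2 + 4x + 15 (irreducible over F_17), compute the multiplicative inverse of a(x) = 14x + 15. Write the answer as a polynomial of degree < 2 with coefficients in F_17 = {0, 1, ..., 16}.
a(x)^(-1) ≡ 12x + 6 (mod f(x))

Since f is irreducible over F_17, F_17[x]/(f) is a field and a(x) ≠ 0 has an inverse. Apply the extended Euclidean algorithm to f(x) and a(x) in F_17[x]: f(x) = (11x + 14)·a(x) + (9). The last nonzero remainder is the constant 9 = gcd(f, a) in F_17. Back-substituting through the division chain expresses 9 = s(x)·a(x) + t(x)·f(x) with s(x) ≡ 6x + 3 (mod f), so (6x + 3)·a(x) ≡ 9 (mod f). Multiplying by 9^(-1) ≡ 2 in F_17 gives a(x)^(-1) ≡ 2·(6x + 3) ≡ 12x + 6 (mod f). Check: (14x + 15)·(12x + 6) = 15x^2 + 9x + 5 ≡ 1 (mod x^2 + 4x + 15).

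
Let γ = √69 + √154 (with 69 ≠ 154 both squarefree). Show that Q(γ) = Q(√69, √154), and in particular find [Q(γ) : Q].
[Q(γ) : Q] = 4 (equivalently, Q(γ) = Q(√69, √154))

Obviously Q(γ) ⊆ Q(√69, √154), and [Q(√69, √154):Q] = 4 (since 69, 154 are distinct squarefree integers > 1 with 10626 not a perfect square). To show equality we compute the minimal polynomial of γ. From γ = √69 + √154: γ^2 = 69 + 2√(10626) + 154 = 223 + 2√(10626), so γ^2 - 223 = 2√(10626); squaring, (γ^2 - 223)^2 = 4·10626, i.e. γ^4 - 446γ^2 + 49729 - 42504 = 0, i.e. γ^4 - 446γ^2 + 7225 = 0. So γ is a root of x^4 - 446x^2 + 7225. This polynomial is irreducible over Q: it has no rational root (each ±√69 ± √154 is irrational), and any factorization into two quadratics over Q would force √(10626) ∈ Q (pairing opposite roots) or √69, √154 ∈ Q (other pairings), all impossible. Hence [Q(γ):Q] = 4 = [Q(√69, √154):Q], so Q(γ) = Q(√69, √154).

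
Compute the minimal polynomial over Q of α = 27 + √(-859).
m_α(x) = x^2 - 54x + 1588

From α - 27 = √(-859), squaring gives (α - 27)^2 = -859, i.e. α^2 - 54α + 729 = -859, so α^2 - 54α + 1588 = 0. The discriminant of x^2 - 54x + 1588 is (-54)^2 - 4·(1588) = 2916 - 6352 = -3436, and 4·(-859) is not a perfect square in Q since -859 is squarefree and ≠ 1. Hence x^2 - 54x + 1588 is irreducible over Q and is the minimal polynomial of α.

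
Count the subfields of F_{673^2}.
F_{673^2} has 2 subfields

The subfields of F_{p^n} are exactly the fields F_{p^d} for d | n (each is the fixed field of the unique index-d subgroup of Gal(F_{p^n}/F_p) ≅ Z/nZ). The divisors of n = 2 are {1, 2}, giving 2 subfields: F_{673^1}, F_{673^2}.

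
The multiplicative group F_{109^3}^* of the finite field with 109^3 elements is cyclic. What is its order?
|F_{109^3}^*| = 1295028

F_{109^3} has 109^3 = 1295029 elements; its multiplicative group consists of all nonzero elements, so |F_{109^3}^*| = 1295029 - 1 = 1295028. (It is cyclic since any finite subgroup of the multiplicative group of a field is cyclic.)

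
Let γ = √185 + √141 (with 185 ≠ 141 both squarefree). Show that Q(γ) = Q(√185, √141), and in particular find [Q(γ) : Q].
[Q(γ) : Q] = 4 (equivalently, Q(γ) = Q(√185, √141))

Obviously Q(γ) ⊆ Q(√185, √141), and [Q(√185, √141):Q] = 4 (since 185, 141 are distinct squarefree integers > 1 with 26085 not a perfect square). To show equality we compute the minimal polynomial of γ. From γ = √185 + √141: γ^2 = 185 + 2√(26085) + 141 = 326 + 2√(26085), so γ^2 - 326 = 2√(26085); squaring, (γ^2 - 326)^2 = 4·26085, i.e. γ^4 - 652γ^2 + 106276 - 104340 = 0, i.e. γ^4 - 652γ^2 + 1936 = 0. So γ is a root of x^4 - 652x^2 + 1936. This polynomial is irreducible over Q: it has no rational root (each ±√185 ± √141 is irrational), and any factorization into two quadratics over Q would force √(26085) ∈ Q (pairing opposite roots) or √185, √141 ∈ Q (other pairings), all impossible. Hence [Q(γ):Q] = 4 = [Q(√185, √141):Q], so Q(γ) = Q(√185, √141).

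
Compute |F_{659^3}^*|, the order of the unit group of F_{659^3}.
|F_{659^3}^*| = 286191178

F_{659^3} has 659^3 = 286191179 elements; its multiplicative group consists of all nonzero elements, so |F_{659^3}^*| = 286191179 - 1 = 286191178. (It is cyclic since any finite subgroup of the multiplicative group of a field is cyclic.)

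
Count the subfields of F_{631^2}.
F_{631^2} has 2 subfields

The subfields of F_{p^n} are exactly the fields F_{p^d} for d | n (each is the fixed field of the unique index-d subgroup of Gal(F_{p^n}/F_p) ≅ Z/nZ). The divisors of n = 2 are {1, 2}, giving 2 subfields: F_{631^1}, F_{631^2}.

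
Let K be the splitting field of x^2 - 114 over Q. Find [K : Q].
[K : Q] = 2

f(x) = x^2 - 114 factors as (x - √114)(x + √114). The splitting field is K = Q(√114). Since 114 is squarefree and > 1, it is not a perfect square, so x^2 - 114 is irreducible over Q and [Q(√114) : Q] = 2. Hence [K : Q] = 2.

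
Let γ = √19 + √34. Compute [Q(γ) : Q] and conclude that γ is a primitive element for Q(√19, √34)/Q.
[Q(γ) : Q] = 4 (equivalently, Q(γ) = Q(√19, √34))

Obviously Q(γ) ⊆ Q(√19, √34), and [Q(√19, √34):Q] = 4 (since 19, 34 are distinct squarefree integers > 1 with 646 not a perfect square). To show equality we compute the minimal polynomial of γ. From γ = √19 + √34: γ^2 = 19 + 2√(646) + 34 = 53 + 2√(646), so γ^2 - 53 = 2√(646); squaring, (γ^2 - 53)^2 = 4·646, i.e. γ^4 - 106γ^2 + 2809 - 2584 = 0, i.e. γ^4 - 106γ^2 + 225 = 0. So γ is a root of x^4 - 106x^2 + 225. This polynomial is irreducible over Q: it has no rational root (each ±√19 ± √34 is irrational), and any factorization into two quadratics over Q would force √(646) ∈ Q (pairing opposite roots) or √19, √34 ∈ Q (other pairings), all impossible. Hence [Q(γ):Q] = 4 = [Q(√19, √34):Q], so Q(γ) = Q(√19, √34).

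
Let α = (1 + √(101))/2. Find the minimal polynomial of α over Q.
m_α(x) = x^2 - x - 25

From 2α - 1 = √(101), squaring gives (2α - 1)^2 = 101, i.e. 4α^2 - 4α + 1 = 101, so α^2 - α + (1 - 101)/4 = 0. Since 101 ≡ 1 (mod 4), (1 - 101)/4 = -25 ∈ Z. The polynomial x^2 - x - 25 has discriminant 1 - 4·(-25) = 101, which is not a perfect square in Q (d = 101 is squarefree and ≠ 1), so x^2 - x - 25 is irreducible over Q. It is the minimal polynomial of α.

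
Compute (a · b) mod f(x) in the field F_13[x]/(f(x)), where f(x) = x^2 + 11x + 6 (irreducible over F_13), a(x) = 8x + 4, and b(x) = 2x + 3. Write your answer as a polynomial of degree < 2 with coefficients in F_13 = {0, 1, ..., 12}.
a · b ≡ 12x + 7 (mod f(x))

Multiply in F_13[x]: a(x)·b(x) = (8x + 4)·(2x + 3) = 3x^2 + 6x + 12. This has degree ≥ 2, so divide by f(x) over F_13: 3x^2 + 6x + 12 = (3)·(x^2 + 11x + 6) + (12x + 7). Hence a·b ≡ 12x + 7 (mod f). (F_13[x]/(f) is a field with 13^2 = 169 elements since f is irreducible of degree 2.)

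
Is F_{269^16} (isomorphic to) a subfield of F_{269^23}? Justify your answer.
No: F_{269^16} is not a subfield of F_{269^23}

F_{p^m} embeds in F_{p^n} iff m | n. Here 16 ∤ 23 (since 23 = 1·16 + 7 with remainder 7 ≠ 0), so F_{269^16} is not a subfield of F_{269^23}. Equivalently: if it were, the tower law would give 16 = [F_{269^16}:F_269] dividing [F_{269^23}:F_269] = 23, contradiction.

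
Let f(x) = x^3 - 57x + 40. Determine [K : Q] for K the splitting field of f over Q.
[K : Q] = 6

By the rational root test, any rational root of the monic integer polynomial f(x) = x^3 - 57x + 40 must be an integer dividing the constant term 40, i.e. one of ±{1, 2, 4, 5, 8, 10, 20, 40}. Evaluating: f(1) = -16, f(-1) = 96, f(2) = -66, f(-2) = 146, f(4) = -124, f(-4) = 204, f(5) = -120, f(-5) = 200, f(8) = 96, f(-8) = -16, f(10) = 470, f(-10) = -390, f(20) = 6900, f(-20) = -6820, f(40) = 61760, f(-40) = -61680; none is 0, so f has no rational root and is therefore irreducible over Q (a cubic with no linear factor over a field is irreducible). For an irreducible cubic, the Galois group is A_3 or S_3 according as the discriminant disc(f) = -4a^3 - 27b^2 = -4·(-57)^3 - 27·(40)^2 = 697572 is or is not a square in Q. Here disc(f) = 697572 is not a perfect square in Q, so the Galois group of f over Q is not contained in A_3 and must be all of S_3. The splitting field has degree |S_3| = 6 over Q, so [K : Q] = 6.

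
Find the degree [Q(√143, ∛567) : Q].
[Q(√143, ∛567) : Q] = 6

Let L = Q(√143, ∛567). Since Q(√143) ⊂ L and [Q(√143):Q] = 2, the tower law gives 2 | [L:Q]. Likewise Q(∛567) ⊂ L with [Q(∛567):Q] = 3 (because 567 is not a perfect cube), so 3 | [L:Q]. As gcd(2,3) = 1, [L:Q] is divisible by 6. Conversely L is generated over Q by √143 and ∛567, so [L:Q] ≤ 2·3 = 6. Therefore [Q(√143, ∛567) : Q] = 6.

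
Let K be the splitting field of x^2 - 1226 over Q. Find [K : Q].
[K : Q] = 2

f(x) = x^2 - 1226 factors as (x - √1226)(x + √1226). The splitting field is K = Q(√1226). Since 1226 is squarefree and > 1, it is not a perfect square, so x^2 - 1226 is irreducible over Q and [Q(√1226) : Q] = 2. Hence [K : Q] = 2.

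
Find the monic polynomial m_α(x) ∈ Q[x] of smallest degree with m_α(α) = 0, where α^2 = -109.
m_α(x) = x^2 + 109

α satisfies α^2 + 109 = 0, so x^2 + 109 annihilates α. Since d = -109 is squarefree and ≠ 1, it is not a perfect square in Q, so x^2 + 109 has no rational root and is therefore irreducible over Q (a degree-2 polynomial over a field is irreducible iff it has no root). Hence m_α(x) = x^2 + 109.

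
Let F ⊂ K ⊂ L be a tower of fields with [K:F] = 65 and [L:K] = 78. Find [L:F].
[L:F] = 5070

The tower law says that for any tower of field extensions F ⊂ K ⊂ L with finite degrees, [L:F] = [L:K] · [K:F]. Here this gives [L:F] = 78 · 65 = 5070.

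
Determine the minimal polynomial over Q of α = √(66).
m_α(x) = x^2 - 66

α satisfies α^2 - 66 = 0, so x^2 - 66 annihilates α. Since d = 66 is squarefree and ≠ 1, it is not a perfect square in Q, so x^2 - 66 has no rational root and is therefore irreducible over Q (a degree-2 polynomial over a field is irreducible iff it has no root). Hence m_α(x) = x^2 - 66.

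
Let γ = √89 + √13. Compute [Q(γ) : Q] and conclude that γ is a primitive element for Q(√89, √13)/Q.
[Q(γ) : Q] = 4 (equivalently, Q(γ) = Q(√89, √13))

Obviously Q(γ) ⊆ Q(√89, √13), and [Q(√89, √13):Q] = 4 (since 89, 13 are distinct squarefree integers > 1 with 1157 not a perfect square). To show equality we compute the minimal polynomial of γ. From γ = √89 + √13: γ^2 = 89 + 2√(1157) + 13 = 102 + 2√(1157), so γ^2 - 102 = 2√(1157); squaring, (γ^2 - 102)^2 = 4·1157, i.e. γ^4 - 204γ^2 + 10404 - 4628 = 0, i.e. γ^4 - 204γ^2 + 5776 = 0. So γ is a root of x^4 - 204x^2 + 5776. This polynomial is irreducible over Q: it has no rational root (each ±√89 ± √13 is irrational), and any factorization into two quadratics over Q would force √(1157) ∈ Q (pairing opposite roots) or √89, √13 ∈ Q (other pairings), all impossible. Hence [Q(γ):Q] = 4 = [Q(√89, √13):Q], so Q(γ) = Q(√89, √13).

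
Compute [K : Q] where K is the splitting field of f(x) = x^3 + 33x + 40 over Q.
[K : Q] = 6

By the rational root test, any rational root of the monic integer polynomial f(x) = x^3 + 33x + 40 must be an integer dividing the constant term 40, i.e. one of ±{1, 2, 4, 5, 8, 10, 20, 40}. Evaluating: f(1) = 74, f(-1) = 6, f(2) = 114, f(-2) = -34, f(4) = 236, f(-4) = -156, f(5) = 330, f(-5) = -250, f(8) = 816, f(-8) = -736, f(10) = 1370, f(-10) = -1290, f(20) = 8700, f(-20) = -8620, f(40) = 65360, f(-40) = -65280; none is 0, so f has no rational root and is therefore irreducible over Q (a cubic with no linear factor over a field is irreducible). For an irreducible cubic, the Galois group is A_3 or S_3 according as the discriminant disc(f) = -4a^3 - 27b^2 = -4·(33)^3 - 27·(40)^2 = -186948 is or is not a square in Q. Here disc(f) = -186948 is not a perfect square in Q, so the Galois group of f over Q is not contained in A_3 and must be all of S_3. The splitting field has degree |S_3| = 6 over Q, so [K : Q] = 6.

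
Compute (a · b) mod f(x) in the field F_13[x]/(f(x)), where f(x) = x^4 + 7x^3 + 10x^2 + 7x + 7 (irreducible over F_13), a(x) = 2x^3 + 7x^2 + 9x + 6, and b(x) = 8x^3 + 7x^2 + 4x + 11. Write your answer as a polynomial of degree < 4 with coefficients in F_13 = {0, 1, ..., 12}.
a · b ≡ 6x^3 + 8x^2 + 6x + 6 (mod f(x))

Multiply in F_13[x]: a(x)·b(x) = (2x^3 + 7x^2 + 9x + 6)·(8x^3 + 7x^2 + 4x + 11) = 3x^6 + 5x^5 + 12x^4 + 5x^3 + 12x^2 + 6x + 1. This has degree ≥ 4, so divide by f(x) over F_13: 3x^6 + 5x^5 + 12x^4 + 5x^3 + 12x^2 + 6x + 1 = (3x^2 + 10x + 3)·(x^4 + 7x^3 + 10x^2 + 7x + 7) + (6x^3 + 8x^2 + 6x + 6). Hence a·b ≡ 6x^3 + 8x^2 + 6x + 6 (mod f). (F_13[x]/(f) is a field with 13^4 = 28561 elements since f is irreducible of degree 4.)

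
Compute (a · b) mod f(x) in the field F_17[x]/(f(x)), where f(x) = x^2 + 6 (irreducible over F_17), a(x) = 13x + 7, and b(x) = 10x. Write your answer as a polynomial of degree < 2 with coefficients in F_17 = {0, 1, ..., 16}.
a · b ≡ 2x + 2 (mod f(x))

Multiply in F_17[x]: a(x)·b(x) = (13x + 7)·(10x) = 11x^2 + 2x. This has degree ≥ 2, so divide by f(x) over F_17: 11x^2 + 2x = (11)·(x^2 + 6) + (2x + 2). Hence a·b ≡ 2x + 2 (mod f). (F_17[x]/(f) is a field with 17^2 = 289 elements since f is irreducible of degree 2.)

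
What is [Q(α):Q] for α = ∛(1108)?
[Q(α):Q] = 3

The minimal polynomial of α is x^3 - 1108, irreducible over Q since 1108 is not a perfect cube (so x^3 - 1108 has no rational root). Hence [Q(α):Q] = deg(m_α) = 3.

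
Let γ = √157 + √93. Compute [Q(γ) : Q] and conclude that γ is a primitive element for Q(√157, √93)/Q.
[Q(γ) : Q] = 4 (equivalently, Q(γ) = Q(√157, √93))

Obviously Q(γ) ⊆ Q(√157, √93), and [Q(√157, √93):Q] = 4 (since 157, 93 are distinct squarefree integers > 1 with 14601 not a perfect square). To show equality we compute the minimal polynomial of γ. From γ = √157 + √93: γ^2 = 157 + 2√(14601) + 93 = 250 + 2√(14601), so γ^2 - 250 = 2√(14601); squaring, (γ^2 - 250)^2 = 4·14601, i.e. γ^4 - 500γ^2 + 62500 - 58404 = 0, i.e. γ^4 - 500γ^2 + 4096 = 0. So γ is a root of x^4 - 500x^2 + 4096. This polynomial is irreducible over Q: it has no rational root (each ±√157 ± √93 is irrational), and any factorization into two quadratics over Q would force √(14601) ∈ Q (pairing opposite roots) or √157, √93 ∈ Q (other pairings), all impossible. Hence [Q(γ):Q] = 4 = [Q(√157, √93):Q], so Q(γ) = Q(√157, √93).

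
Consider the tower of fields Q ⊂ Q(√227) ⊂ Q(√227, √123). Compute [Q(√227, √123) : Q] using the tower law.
[Q(√227, √123) : Q] = 4

[Q(√227):Q] = 2 (min poly x^2 - 227, irreducible since 227 is squarefree > 1). For the top step, suppose √123 ∈ Q(√227), say √123 = c + d√227 with c, d ∈ Q. Squaring: 123 = c^2 + 227d^2 + 2cd√227. Since √227 ∉ Q this forces 2cd = 0. If d = 0 then √123 = c ∈ Q, contradicting 123 squarefree > 1. If c = 0 then 123 = 227d^2, so 227·123 = (227d)^2 is a perfect square in Q — but 227·123 = 27921 is not a perfect square (since 227 and 123 are distinct squarefree integers). Contradiction. Hence √123 ∉ Q(√227), so x^2 - 123 stays irreducible over Q(√227) and [Q(√227, √123) : Q(√227)] = 2. By the tower law, [Q(√227, √123) : Q] = 2 · 2 = 4.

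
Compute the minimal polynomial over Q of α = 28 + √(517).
m_α(x) = x^2 - 56x + 267

From α - 28 = √(517), squaring gives (α - 28)^2 = 517, i.e. α^2 - 56α + 784 = 517, so α^2 - 56α + 267 = 0. The discriminant of x^2 - 56x + 267 is (-56)^2 - 4·(267) = 3136 - 1068 = 2068, and 4·(517) is not a perfect square in Q since 517 is squarefree and ≠ 1. Hence x^2 - 56x + 267 is irreducible over Q and is the minimal polynomial of α.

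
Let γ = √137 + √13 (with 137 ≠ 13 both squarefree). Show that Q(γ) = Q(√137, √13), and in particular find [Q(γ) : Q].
[Q(γ) : Q] = 4 (equivalently, Q(γ) = Q(√137, √13))

Obviously Q(γ) ⊆ Q(√137, √13), and [Q(√137, √13):Q] = 4 (since 137, 13 are distinct squarefree integers > 1 with 1781 not a perfect square). To show equality we compute the minimal polynomial of γ. From γ = √137 + √13: γ^2 = 137 + 2√(1781) + 13 = 150 + 2√(1781), so γ^2 - 150 = 2√(1781); squaring, (γ^2 - 150)^2 = 4·1781, i.e. γ^4 - 300γ^2 + 22500 - 7124 = 0, i.e. γ^4 - 300γ^2 + 15376 = 0. So γ is a root of x^4 - 300x^2 + 15376. This polynomial is irreducible over Q: it has no rational root (each ±√137 ± √13 is irrational), and any factorization into two quadratics over Q would force √(1781) ∈ Q (pairing opposite roots) or √137, √13 ∈ Q (other pairings), all impossible. Hence [Q(γ):Q] = 4 = [Q(√137, √13):Q], so Q(γ) = Q(√137, √13).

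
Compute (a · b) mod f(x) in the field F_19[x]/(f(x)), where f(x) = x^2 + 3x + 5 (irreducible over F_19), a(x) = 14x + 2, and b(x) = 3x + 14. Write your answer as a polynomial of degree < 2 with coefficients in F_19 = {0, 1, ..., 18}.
a · b ≡ 8 (mod f(x))

Multiply in F_19[x]: a(x)·b(x) = (14x + 2)·(3x + 14) = 4x^2 + 12x + 9. This has degree ≥ 2, so divide by f(x) over F_19: 4x^2 + 12x + 9 = (4)·(x^2 + 3x + 5) + (8). Hence a·b ≡ 8 (mod f). (F_19[x]/(f) is a field with 19^2 = 361 elements since f is irreducible of degree 2.)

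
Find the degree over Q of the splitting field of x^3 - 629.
[K : Q] = 6

The roots of x^3 - 629 are ∛629, ω∛629, ω^2∛629 where ω = e^(2πi/3) is a primitive cube root of unity, so K = Q(∛629, ω). Now [Q(∛629):Q] = 3 (since 629 is not a perfect cube, x^3 - 629 is irreducible) and [Q(ω):Q] = 2. Both 2 and 3 divide [K:Q], and [K:Q] ≤ 3·2 = 6, so [K:Q] = 6. (Equivalently: Q(∛629) ⊂ R but ω ∉ R, so [K : Q(∛629)] = 2.)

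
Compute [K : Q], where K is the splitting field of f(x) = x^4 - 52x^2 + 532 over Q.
[K : Q] = 4

Solving the quadratic in x^2: x^2 = (52 ± √(52^2 - 4·532))/2 = (52 ± √576)/2 = (52 ± 24)/2, giving x^2 = 14 or x^2 = 38. So f(x) = (x^2 - 14)(x^2 - 38) and the roots of f are ±√14, ±√38. Hence the splitting field is K = Q(√14, √38). Since 14 and 38 are distinct squarefree integers > 1, their product 532 is not a perfect square, so √38 ∉ Q(√14). By the tower law [K:Q] = [Q(√14,√38):Q(√14)] · [Q(√14):Q] = 2 · 2 = 4.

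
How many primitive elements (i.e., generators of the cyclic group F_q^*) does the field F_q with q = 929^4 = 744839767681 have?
There are φ(744839767680) = 185588121600 primitive elements

F_q^* is cyclic of order q - 1 = 744839767680. A cyclic group of order m has exactly φ(m) generators. Here m = 744839767680 = 2^7 · 3 · 5 · 29 · 31 · 431521, so the number of primitive elements is φ(744839767680) = 185588121600.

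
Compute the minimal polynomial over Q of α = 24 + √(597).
m_α(x) = x^2 - 48x - 21

From α - 24 = √(597), squaring gives (α - 24)^2 = 597, i.e. α^2 - 48α + 576 = 597, so α^2 - 48α - 21 = 0. The discriminant of x^2 - 48x - 21 is (-48)^2 - 4·(-21) = 2304 + 84 = 2388, and 4·(597) is not a perfect square in Q since 597 is squarefree and ≠ 1. Hence x^2 - 48x - 21 is irreducible over Q and is the minimal polynomial of α.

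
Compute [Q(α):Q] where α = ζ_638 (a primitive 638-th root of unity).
[Q(α):Q] = 280

The minimal polynomial of ζ_638 over Q is the 638-th cyclotomic polynomial Φ_638(x), which is irreducible over Q and has degree φ(638) = 280. Hence [Q(α):Q] = φ(638) = 280.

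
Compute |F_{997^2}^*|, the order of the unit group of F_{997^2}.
|F_{997^2}^*| = 994008

F_{997^2} has 997^2 = 994009 elements; its multiplicative group consists of all nonzero elements, so |F_{997^2}^*| = 994009 - 1 = 994008. (It is cyclic since any finite subgroup of the multiplicative group of a field is cyclic.)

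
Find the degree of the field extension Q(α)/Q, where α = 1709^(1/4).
[Q(α):Q] = 4

α is a root of x^4 - 1709. By Eisenstein's criterion at the prime p = 1709 (which divides the constant term 1709 but p^2 = 2920681 does not, since 1709 is squarefree), x^4 - 1709 is irreducible over Q. Hence [Q(α):Q] = 4.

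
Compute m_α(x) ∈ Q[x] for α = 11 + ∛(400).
m_α(x) = x^3 - 33x^2 + 363x - 1731

Set β = α - 11 = ∛(400), so β^3 = 400. Then (α - 11)^3 - 400 = 0, i.e. α is a root of g(x) = (x - 11)^3 - 400 = x^3 - 33x^2 + 363x - 1731. Since g(x) = h(x - 11) where h(x) = x^3 - 400, and h is irreducible over Q (because 400 is not a perfect cube, so h has no rational root, and a monic cubic with no rational root is irreducible), g is also irreducible (irreducibility is preserved under the substitution x → x - 11). Hence m_α(x) = x^3 - 33x^2 + 363x - 1731.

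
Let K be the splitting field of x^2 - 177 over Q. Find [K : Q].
[K : Q] = 2

f(x) = x^2 - 177 factors as (x - √177)(x + √177). The splitting field is K = Q(√177). Since 177 is squarefree and > 1, it is not a perfect square, so x^2 - 177 is irreducible over Q and [Q(√177) : Q] = 2. Hence [K : Q] = 2.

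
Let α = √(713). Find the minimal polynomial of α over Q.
m_α(x) = x^2 - 713

α satisfies α^2 - 713 = 0, so x^2 - 713 annihilates α. Since d = 713 is squarefree and ≠ 1, it is not a perfect square in Q, so x^2 - 713 has no rational root and is therefore irreducible over Q (a degree-2 polynomial over a field is irreducible iff it has no root). Hence m_α(x) = x^2 - 713.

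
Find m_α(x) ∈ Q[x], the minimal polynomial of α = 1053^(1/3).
m_α(x) = x^3 - 1053

α satisfies α^3 = 1053, so x^3 - 1053 annihilates α. By the rational root test, a rational root p/q (in lowest terms) of x^3 - 1053 would satisfy p^3 = 1053 q^3, forcing q = 1 and p^3 = 1053; but 1053 is not a perfect cube, contradiction. A monic cubic over Q with no rational root is irreducible (any nontrivial factorization would include a linear factor). Hence x^3 - 1053 is the minimal polynomial of α, and in particular [Q(α):Q] = 3.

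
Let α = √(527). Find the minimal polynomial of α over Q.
m_α(x) = x^2 - 527

α satisfies α^2 - 527 = 0, so x^2 - 527 annihilates α. Since d = 527 is squarefree and ≠ 1, it is not a perfect square in Q, so x^2 - 527 has no rational root and is therefore irreducible over Q (a degree-2 polynomial over a field is irreducible iff it has no root). Hence m_α(x) = x^2 - 527.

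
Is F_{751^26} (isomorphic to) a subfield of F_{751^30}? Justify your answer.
No: F_{751^26} is not a subfield of F_{751^30}

F_{p^m} embeds in F_{p^n} iff m | n. Here 26 ∤ 30 (since 30 = 1·26 + 4 with remainder 4 ≠ 0), so F_{751^26} is not a subfield of F_{751^30}. Equivalently: if it were, the tower law would give 26 = [F_{751^26}:F_751] dividing [F_{751^30}:F_751] = 30, contradiction.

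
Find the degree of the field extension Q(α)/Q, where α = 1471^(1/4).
[Q(α):Q] = 4

α is a root of x^4 - 1471. By Eisenstein's criterion at the prime p = 1471 (which divides the constant term 1471 but p^2 = 2163841 does not, since 1471 is squarefree), x^4 - 1471 is irreducible over Q. Hence [Q(α):Q] = 4.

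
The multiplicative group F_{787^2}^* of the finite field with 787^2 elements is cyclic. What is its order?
|F_{787^2}^*| = 619368

F_{787^2} has 787^2 = 619369 elements; its multiplicative group consists of all nonzero elements, so |F_{787^2}^*| = 619369 - 1 = 619368. (It is cyclic since any finite subgroup of the multiplicative group of a field is cyclic.)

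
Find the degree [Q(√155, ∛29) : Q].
[Q(√155, ∛29) : Q] = 6

Let L = Q(√155, ∛29). Since Q(√155) ⊂ L and [Q(√155):Q] = 2, the tower law gives 2 | [L:Q]. Likewise Q(∛29) ⊂ L with [Q(∛29):Q] = 3 (because 29 is not a perfect cube), so 3 | [L:Q]. As gcd(2,3) = 1, [L:Q] is divisible by 6. Conversely L is generated over Q by √155 and ∛29, so [L:Q] ≤ 2·3 = 6. Therefore [Q(√155, ∛29) : Q] = 6.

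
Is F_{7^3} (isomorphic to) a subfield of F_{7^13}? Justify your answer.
No: F_{7^3} is not a subfield of F_{7^13}

F_{p^m} embeds in F_{p^n} iff m | n. Here 3 ∤ 13 (since 13 = 4·3 + 1 with remainder 1 ≠ 0), so F_{7^3} is not a subfield of F_{7^13}. Equivalently: if it were, the tower law would give 3 = [F_{7^3}:F_7] dividing [F_{7^13}:F_7] = 13, contradiction.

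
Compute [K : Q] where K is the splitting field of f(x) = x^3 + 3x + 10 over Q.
[K : Q] = 6

By the rational root test, any rational root of the monic integer polynomial f(x) = x^3 + 3x + 10 must be an integer dividing the constant term 10, i.e. one of ±{1, 2, 5, 10}. Evaluating: f(1) = 14, f(-1) = 6, f(2) = 24, f(-2) = -4, f(5) = 150, f(-5) = -130, f(10) = 1040, f(-10) = -1020; none is 0, so f has no rational root and is therefore irreducible over Q (a cubic with no linear factor over a field is irreducible). For an irreducible cubic, the Galois group is A_3 or S_3 according as the discriminant disc(f) = -4a^3 - 27b^2 = -4·(3)^3 - 27·(10)^2 = -2808 is or is not a square in Q. Here disc(f) = -2808 is not a perfect square in Q, so the Galois group of f over Q is not contained in A_3 and must be all of S_3. The splitting field has degree |S_3| = 6 over Q, so [K : Q] = 6.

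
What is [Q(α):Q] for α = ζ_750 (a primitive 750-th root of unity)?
[Q(α):Q] = 200

The minimal polynomial of ζ_750 over Q is the 750-th cyclotomic polynomial Φ_750(x), which is irreducible over Q and has degree φ(750) = 200. Hence [Q(α):Q] = φ(750) = 200.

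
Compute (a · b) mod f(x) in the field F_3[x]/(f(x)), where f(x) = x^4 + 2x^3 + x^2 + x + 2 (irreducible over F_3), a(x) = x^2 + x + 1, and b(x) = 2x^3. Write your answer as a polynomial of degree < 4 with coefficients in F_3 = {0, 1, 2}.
a · b ≡ x^3 + x + 1 (mod f(x))

Multiply in F_3[x]: a(x)·b(x) = (x^2 + x + 1)·(2x^3) = 2x^5 + 2x^4 + 2x^3. This has degree ≥ 4, so divide by f(x) over F_3: 2x^5 + 2x^4 + 2x^3 = (2x + 1)·(x^4 + 2x^3 + x^2 + x + 2) + (x^3 + x + 1). Hence a·b ≡ x^3 + x + 1 (mod f). (F_3[x]/(f) is a field with 3^4 = 81 elements since f is irreducible of degree 4.)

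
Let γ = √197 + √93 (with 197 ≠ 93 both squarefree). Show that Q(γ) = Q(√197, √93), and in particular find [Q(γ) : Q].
[Q(γ) : Q] = 4 (equivalently, Q(γ) = Q(√197, √93))

Obviously Q(γ) ⊆ Q(√197, √93), and [Q(√197, √93):Q] = 4 (since 197, 93 are distinct squarefree integers > 1 with 18321 not a perfect square). To show equality we compute the minimal polynomial of γ. From γ = √197 + √93: γ^2 = 197 + 2√(18321) + 93 = 290 + 2√(18321), so γ^2 - 290 = 2√(18321); squaring, (γ^2 - 290)^2 = 4·18321, i.e. γ^4 - 580γ^2 + 84100 - 73284 = 0, i.e. γ^4 - 580γ^2 + 10816 = 0. So γ is a root of x^4 - 580x^2 + 10816. This polynomial is irreducible over Q: it has no rational root (each ±√197 ± √93 is irrational), and any factorization into two quadratics over Q would force √(18321) ∈ Q (pairing opposite roots) or √197, √93 ∈ Q (other pairings), all impossible. Hence [Q(γ):Q] = 4 = [Q(√197, √93):Q], so Q(γ) = Q(√197, √93).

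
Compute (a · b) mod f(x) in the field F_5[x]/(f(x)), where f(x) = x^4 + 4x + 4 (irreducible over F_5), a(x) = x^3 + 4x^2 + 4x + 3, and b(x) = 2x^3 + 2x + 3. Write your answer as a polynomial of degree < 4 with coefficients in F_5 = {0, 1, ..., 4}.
a · b ≡ 4x^3 + x + 4 (mod f(x))

Multiply in F_5[x]: a(x)·b(x) = (x^3 + 4x^2 + 4x + 3)·(2x^3 + 2x + 3) = 2x^6 + 3x^5 + 2x^3 + 3x + 4. This has degree ≥ 4, so divide by f(x) over F_5: 2x^6 + 3x^5 + 2x^3 + 3x + 4 = (2x^2 + 3x)·(x^4 + 4x + 4) + (4x^3 + x + 4). Hence a·b ≡ 4x^3 + x + 4 (mod f). (F_5[x]/(f) is a field with 5^4 = 625 elements since f is irreducible of degree 4.)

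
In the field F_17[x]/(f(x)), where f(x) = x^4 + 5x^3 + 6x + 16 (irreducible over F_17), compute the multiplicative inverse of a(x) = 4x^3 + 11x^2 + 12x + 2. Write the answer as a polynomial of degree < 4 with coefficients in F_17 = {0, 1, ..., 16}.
a(x)^(-1) ≡ 7x^3 + 3x^2 + 11x + 5 (mod f(x))

Since f is irreducible over F_17, F_17[x]/(f) is a field and a(x) ≠ 0 has an inverse. Apply the extended Euclidean algorithm to f(x) and a(x) in F_17[x]: f(x) = (13x + 8)·a(x) + (11x^2 + 3x);  a(x) = (5x + 12)·(11x^2 + 3x) + (10x + 2);  (11x^2 + 3x) = (13x + 13)·(10x + 2) + (8). The last nonzero remainder is the constant 8 = gcd(f, a) in F_17. Back-substituting through the division chain expresses 8 = s(x)·a(x) + t(x)·f(x) with s(x) ≡ 5x^3 + 7x^2 + 3x + 6 (mod f), so (5x^3 + 7x^2 + 3x + 6)·a(x) ≡ 8 (mod f). Multiplying by 8^(-1) ≡ 15 in F_17 gives a(x)^(-1) ≡ 15·(5x^3 + 7x^2 + 3x + 6) ≡ 7x^3 + 3x^2 + 11x + 5 (mod f). Check: (4x^3 + 11x^2 + 12x + 2)·(7x^3 + 3x^2 + 11x + 5) = 11x^6 + 4x^5 + 8x^4 + 4x^3 + 6x^2 + 14x + 10 ≡ 1 (mod x^4 + 5x^3 + 6x + 16).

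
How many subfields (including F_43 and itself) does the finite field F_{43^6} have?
F_{43^6} has 4 subfields

The subfields of F_{p^n} are exactly the fields F_{p^d} for d | n (each is the fixed field of the unique index-d subgroup of Gal(F_{p^n}/F_p) ≅ Z/nZ). The divisors of n = 6 are {1, 2, 3, 6}, giving 4 subfields: F_{43^1}, F_{43^2}, F_{43^3}, F_{43^6}.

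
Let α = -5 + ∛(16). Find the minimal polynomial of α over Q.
m_α(x) = x^3 + 15x^2 + 75x + 109

Set β = α + 5 = ∛(16), so β^3 = 16. Then (α + 5)^3 - 16 = 0, i.e. α is a root of g(x) = (x + 5)^3 - 16 = x^3 + 15x^2 + 75x + 109. Since g(x) = h(x + 5) where h(x) = x^3 - 16, and h is irreducible over Q (because 16 is not a perfect cube, so h has no rational root, and a monic cubic with no rational root is irreducible), g is also irreducible (irreducibility is preserved under the substitution x → x + 5). Hence m_α(x) = x^3 + 15x^2 + 75x + 109.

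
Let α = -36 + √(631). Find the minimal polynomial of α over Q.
m_α(x) = x^2 + 72x + 665

From α + 36 = √(631), squaring gives (α + 36)^2 = 631, i.e. α^2 + 72α + 1296 = 631, so α^2 + 72α + 665 = 0. The discriminant of x^2 + 72x + 665 is (72)^2 - 4·(665) = 5184 - 2660 = 2524, and 4·(631) is not a perfect square in Q since 631 is squarefree and ≠ 1. Hence x^2 + 72x + 665 is irreducible over Q and is the minimal polynomial of α.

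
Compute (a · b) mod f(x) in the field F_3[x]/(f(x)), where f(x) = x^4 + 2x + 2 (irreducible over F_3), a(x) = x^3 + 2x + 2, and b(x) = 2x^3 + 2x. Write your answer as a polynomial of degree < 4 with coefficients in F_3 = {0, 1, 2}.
a · b ≡ x (mod f(x))

Multiply in F_3[x]: a(x)·b(x) = (x^3 + 2x + 2)·(2x^3 + 2x) = 2x^6 + x^3 + x^2 + x. This has degree ≥ 4, so divide by f(x) over F_3: 2x^6 + x^3 + x^2 + x = (2x^2)·(x^4 + 2x + 2) + (x). Hence a·b ≡ x (mod f). (F_3[x]/(f) is a field with 3^4 = 81 elements since f is irreducible of degree 4.)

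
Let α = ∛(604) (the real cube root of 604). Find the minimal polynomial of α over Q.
m_α(x) = x^3 - 604

α satisfies α^3 = 604, so x^3 - 604 annihilates α. By the rational root test, a rational root p/q (in lowest terms) of x^3 - 604 would satisfy p^3 = 604 q^3, forcing q = 1 and p^3 = 604; but 604 is not a perfect cube, contradiction. A monic cubic over Q with no rational root is irreducible (any nontrivial factorization would include a linear factor). Hence x^3 - 604 is the minimal polynomial of α, and in particular [Q(α):Q] = 3.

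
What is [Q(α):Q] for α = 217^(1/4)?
[Q(α):Q] = 4

α is a root of x^4 - 217. By Eisenstein's criterion at the prime p = 7 (which divides the constant term 217 but p^2 = 49 does not, since 217 is squarefree), x^4 - 217 is irreducible over Q. Hence [Q(α):Q] = 4.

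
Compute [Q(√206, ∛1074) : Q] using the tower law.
[Q(√206, ∛1074) : Q] = 6

Let L = Q(√206, ∛1074). Since Q(√206) ⊂ L and [Q(√206):Q] = 2, the tower law gives 2 | [L:Q]. Likewise Q(∛1074) ⊂ L with [Q(∛1074):Q] = 3 (because 1074 is not a perfect cube), so 3 | [L:Q]. As gcd(2,3) = 1, [L:Q] is divisible by 6. Conversely L is generated over Q by √206 and ∛1074, so [L:Q] ≤ 2·3 = 6. Therefore [Q(√206, ∛1074) : Q] = 6.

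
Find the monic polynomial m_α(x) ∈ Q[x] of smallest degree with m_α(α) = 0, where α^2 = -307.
m_α(x) = x^2 + 307

α satisfies α^2 + 307 = 0, so x^2 + 307 annihilates α. Since d = -307 is squarefree and ≠ 1, it is not a perfect square in Q, so x^2 + 307 has no rational root and is therefore irreducible over Q (a degree-2 polynomial over a field is irreducible iff it has no root). Hence m_α(x) = x^2 + 307.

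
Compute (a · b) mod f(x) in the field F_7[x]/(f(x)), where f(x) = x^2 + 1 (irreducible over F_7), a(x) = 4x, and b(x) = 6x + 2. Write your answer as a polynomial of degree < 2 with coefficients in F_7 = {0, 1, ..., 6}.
a · b ≡ x + 4 (mod f(x))

Multiply in F_7[x]: a(x)·b(x) = (4x)·(6x + 2) = 3x^2 + x. This has degree ≥ 2, so divide by f(x) over F_7: 3x^2 + x = (3)·(x^2 + 1) + (x + 4). Hence a·b ≡ x + 4 (mod f). (F_7[x]/(f) is a field with 7^2 = 49 elements since f is irreducible of degree 2.)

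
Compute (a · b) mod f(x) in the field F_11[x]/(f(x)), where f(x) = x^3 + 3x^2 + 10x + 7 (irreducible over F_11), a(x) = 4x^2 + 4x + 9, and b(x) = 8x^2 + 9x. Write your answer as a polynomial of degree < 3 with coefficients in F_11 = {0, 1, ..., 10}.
a · b ≡ 4x^2 + 5x + 9 (mod f(x))

Multiply in F_11[x]: a(x)·b(x) = (4x^2 + 4x + 9)·(8x^2 + 9x) = 10x^4 + 2x^3 + 9x^2 + 4x. This has degree ≥ 3, so divide by f(x) over F_11: 10x^4 + 2x^3 + 9x^2 + 4x = (10x + 5)·(x^3 + 3x^2 + 10x + 7) + (4x^2 + 5x + 9). Hence a·b ≡ 4x^2 + 5x + 9 (mod f). (F_11[x]/(f) is a field with 11^3 = 1331 elements since f is irreducible of degree 3.)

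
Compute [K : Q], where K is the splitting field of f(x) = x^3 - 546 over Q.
[K : Q] = 6

The roots of x^3 - 546 are ∛546, ω∛546, ω^2∛546 where ω = e^(2πi/3) is a primitive cube root of unity, so K = Q(∛546, ω). Now [Q(∛546):Q] = 3 (since 546 is not a perfect cube, x^3 - 546 is irreducible) and [Q(ω):Q] = 2. Both 2 and 3 divide [K:Q], and [K:Q] ≤ 3·2 = 6, so [K:Q] = 6. (Equivalently: Q(∛546) ⊂ R but ω ∉ R, so [K : Q(∛546)] = 2.)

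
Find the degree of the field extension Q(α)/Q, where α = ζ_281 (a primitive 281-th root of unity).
[Q(α):Q] = 280

The minimal polynomial of ζ_281 over Q is the 281-th cyclotomic polynomial Φ_281(x), which is irreducible over Q and has degree φ(281) = 280. Hence [Q(α):Q] = φ(281) = 280.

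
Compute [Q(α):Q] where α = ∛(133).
[Q(α):Q] = 3

The minimal polynomial of α is x^3 - 133, irreducible over Q since 133 is not a perfect cube (so x^3 - 133 has no rational root). Hence [Q(α):Q] = deg(m_α) = 3.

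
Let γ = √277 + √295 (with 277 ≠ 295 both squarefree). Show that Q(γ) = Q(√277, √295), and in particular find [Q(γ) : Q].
[Q(γ) : Q] = 4 (equivalently, Q(γ) = Q(√277, √295))

Obviously Q(γ) ⊆ Q(√277, √295), and [Q(√277, √295):Q] = 4 (since 277, 295 are distinct squarefree integers > 1 with 81715 not a perfect square). To show equality we compute the minimal polynomial of γ. From γ = √277 + √295: γ^2 = 277 + 2√(81715) + 295 = 572 + 2√(81715), so γ^2 - 572 = 2√(81715); squaring, (γ^2 - 572)^2 = 4·81715, i.e. γ^4 - 1144γ^2 + 327184 - 326860 = 0, i.e. γ^4 - 1144γ^2 + 324 = 0. So γ is a root of x^4 - 1144x^2 + 324. This polynomial is irreducible over Q: it has no rational root (each ±√277 ± √295 is irrational), and any factorization into two quadratics over Q would force √(81715) ∈ Q (pairing opposite roots) or √277, √295 ∈ Q (other pairings), all impossible. Hence [Q(γ):Q] = 4 = [Q(√277, √295):Q], so Q(γ) = Q(√277, √295).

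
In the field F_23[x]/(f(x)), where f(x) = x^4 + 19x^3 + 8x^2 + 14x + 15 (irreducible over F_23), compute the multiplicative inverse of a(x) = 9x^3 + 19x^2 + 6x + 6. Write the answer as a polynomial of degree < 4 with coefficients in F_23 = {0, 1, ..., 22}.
a(x)^(-1) ≡ 17x^3 + 18x^2 + 10x + 3 (mod f(x))

Since f is irreducible over F_23, F_23[x]/(f) is a field and a(x) ≠ 0 has an inverse. Apply the extended Euclidean algorithm to f(x) and a(x) in F_23[x]: f(x) = (18x + 5)·a(x) + (12x^2 + 14x + 8);  a(x) = (18x + 17)·(12x^2 + 14x + 8) + (15x + 8);  (12x^2 + 14x + 8) = (10x + 14)·(15x + 8) + (11). The last nonzero remainder is the constant 11 = gcd(f, a) in F_23. Back-substituting through the division chain expresses 11 = s(x)·a(x) + t(x)·f(x) with s(x) ≡ 3x^3 + 14x^2 + 18x + 10 (mod f), so (3x^3 + 14x^2 + 18x + 10)·a(x) ≡ 11 (mod f). Multiplying by 11^(-1) ≡ 21 in F_23 gives a(x)^(-1) ≡ 21·(3x^3 + 14x^2 + 18x + 10) ≡ 17x^3 + 18x^2 + 10x + 3 (mod f). Check: (9x^3 + 19x^2 + 6x + 6)·(17x^3 + 18x^2 + 10x + 3) = 15x^6 + 2x^5 + 5x^4 + 13x^3 + 18x^2 + 9x + 18 ≡ 1 (mod x^4 + 19x^3 + 8x^2 + 14x + 15).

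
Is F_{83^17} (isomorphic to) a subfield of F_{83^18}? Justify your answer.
No: F_{83^17} is not a subfield of F_{83^18}

F_{p^m} embeds in F_{p^n} iff m | n. Here 17 ∤ 18 (since 18 = 1·17 + 1 with remainder 1 ≠ 0), so F_{83^17} is not a subfield of F_{83^18}. Equivalently: if it were, the tower law would give 17 = [F_{83^17}:F_83] dividing [F_{83^18}:F_83] = 18, contradiction.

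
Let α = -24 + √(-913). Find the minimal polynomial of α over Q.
m_α(x) = x^2 + 48x + 1489

From α + 24 = √(-913), squaring gives (α + 24)^2 = -913, i.e. α^2 + 48α + 576 = -913, so α^2 + 48α + 1489 = 0. The discriminant of x^2 + 48x + 1489 is (48)^2 - 4·(1489) = 2304 - 5956 = -3652, and 4·(-913) is not a perfect square in Q since -913 is squarefree and ≠ 1. Hence x^2 + 48x + 1489 is irreducible over Q and is the minimal polynomial of α.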